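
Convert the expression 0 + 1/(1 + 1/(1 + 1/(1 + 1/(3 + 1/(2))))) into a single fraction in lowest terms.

Starting at the tail and folding back:
Start with 2.
3 + 1/(2/1) = 3 + 1/2 = 7/2
1 + 1/(7/2) = 1 + 2/7 = 9/7
1 + 1/(9/7) = 1 + 7/9 = 16/9
1 + 1/(16/9) = 1 + 9/16 = 25/16
0 + 1/(25/16) = 0 + 16/25 = 16/25

16/25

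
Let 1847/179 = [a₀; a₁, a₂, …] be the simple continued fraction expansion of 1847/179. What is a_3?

8

1847 = 10·179 + 57, so a_0 = 10
179 = 3·57 + 8, so a_1 = 3
57 = 7·8 + 1, so a_2 = 7
8 = 8·1 + 0, so a_3 = 8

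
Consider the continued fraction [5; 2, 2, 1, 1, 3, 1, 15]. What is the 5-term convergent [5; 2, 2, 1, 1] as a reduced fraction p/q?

Compute successive convergents:
a_0 = 5: 5/1
a_1 = 2: 11/2
a_2 = 2: 27/5
a_3 = 1: 38/7
a_4 = 1: 65/12

65/12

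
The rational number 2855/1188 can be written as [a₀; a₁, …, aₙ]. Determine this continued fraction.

[2; 2, 2, 12, 9, 2]

2855 = 2·1188 + 479, so a_0 = 2
1188 = 2·479 + 230, so a_1 = 2
479 = 2·230 + 19, so a_2 = 2
230 = 12·19 + 2, so a_3 = 12
19 = 9·2 + 1, so a_4 = 9
2 = 2·1 + 0, so a_5 = 2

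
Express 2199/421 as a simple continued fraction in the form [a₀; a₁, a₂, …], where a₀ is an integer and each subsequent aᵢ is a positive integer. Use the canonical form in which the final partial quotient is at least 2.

[5; 4, 2, 11, 4]

Apply division with remainder until the remainder is 0:
2199 ÷ 421 → quotient 5, remainder 94
421 ÷ 94 → quotient 4, remainder 45
94 ÷ 45 → quotient 2, remainder 4
45 ÷ 4 → quotient 11, remainder 1
4 ÷ 1 → quotient 4, remainder 0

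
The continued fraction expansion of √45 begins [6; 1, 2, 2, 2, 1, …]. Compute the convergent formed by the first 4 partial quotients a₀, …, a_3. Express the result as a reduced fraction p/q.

47/7

Start with 2.
2 + 1/(2/1) = 2 + 1/2 = 5/2
1 + 1/(5/2) = 1 + 2/5 = 7/5
6 + 1/(7/5) = 6 + 5/7 = 47/7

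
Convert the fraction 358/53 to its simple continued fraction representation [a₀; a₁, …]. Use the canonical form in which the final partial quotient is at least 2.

[6; 1, 3, 13]

Apply division with remainder until the remainder is 0:
358 = 6·53 + 40, so a_0 = 6
53 = 1·40 + 13, so a_1 = 1
40 = 3·13 + 1, so a_2 = 3
13 = 13·1 + 0, so a_3 = 13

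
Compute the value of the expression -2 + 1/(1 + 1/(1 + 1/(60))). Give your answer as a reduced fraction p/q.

-181/121

Work from the innermost term outward:
Start with 60.
1 + 1/(60/1) = 1 + 1/60 = 61/60
1 + 1/(61/60) = 1 + 60/61 = 121/61
-2 + 1/(121/61) = -2 + 61/121 = -181/121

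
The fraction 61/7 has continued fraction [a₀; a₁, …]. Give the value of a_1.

Apply division with remainder until the remainder is 0:
61 = 8·7 + 5, so a_0 = 8
7 = 1·5 + 2, so a_1 = 1

1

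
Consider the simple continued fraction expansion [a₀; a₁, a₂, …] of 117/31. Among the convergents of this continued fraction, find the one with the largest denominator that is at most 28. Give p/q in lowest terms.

34/9

a_0 = 3: 3/1  (≤ bound)
a_1 = 1: 4/1  (≤ bound)
a_2 = 3: 15/4  (≤ bound)
a_3 = 2: 34/9  (≤ bound)
a_4 = 3: 117/31  (> 28, stop)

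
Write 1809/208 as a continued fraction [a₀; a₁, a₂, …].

[8; 1, 2, 3, 3, 6]

⌊1809/208⌋ = 8, remainder 145
⌊208/145⌋ = 1, remainder 63
⌊145/63⌋ = 2, remainder 19
⌊63/19⌋ = 3, remainder 6
⌊19/6⌋ = 3, remainder 1
⌊6/1⌋ = 6, remainder 0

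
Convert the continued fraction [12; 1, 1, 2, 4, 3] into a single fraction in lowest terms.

a_0 = 12: 12/1
a_1 = 1: 13/1
a_2 = 1: 25/2
a_3 = 2: 63/5
a_4 = 4: 277/22
a_5 = 3: 894/71

894/71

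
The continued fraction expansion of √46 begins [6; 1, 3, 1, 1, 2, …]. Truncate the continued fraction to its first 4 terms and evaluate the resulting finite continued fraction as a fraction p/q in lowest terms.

34/5

Start with 1.
3 + 1/(1/1) = 3 + 1/1 = 4/1
1 + 1/(4/1) = 1 + 1/4 = 5/4
6 + 1/(5/4) = 6 + 4/5 = 34/5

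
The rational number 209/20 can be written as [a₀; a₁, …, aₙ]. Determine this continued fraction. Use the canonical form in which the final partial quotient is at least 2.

Run the Euclidean algorithm, recording each quotient:
209 ÷ 20 → quotient 10, remainder 9
20 ÷ 9 → quotient 2, remainder 2
9 ÷ 2 → quotient 4, remainder 1
2 ÷ 1 → quotient 2, remainder 0

[10; 2, 4, 2]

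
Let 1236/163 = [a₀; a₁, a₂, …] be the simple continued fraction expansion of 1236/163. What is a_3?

1236 ÷ 163 → quotient 7, remainder 95
163 ÷ 95 → quotient 1, remainder 68
95 ÷ 68 → quotient 1, remainder 27
68 ÷ 27 → quotient 2, remainder 14

2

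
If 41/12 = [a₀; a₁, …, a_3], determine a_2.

Apply division with remainder until the remainder is 0:
41 = 3·12 + 5, so a_0 = 3
12 = 2·5 + 2, so a_1 = 2
5 = 2·2 + 1, so a_2 = 2

2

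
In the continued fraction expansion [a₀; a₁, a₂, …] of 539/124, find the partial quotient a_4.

1

539 = 4·124 + 43, so a_0 = 4
124 = 2·43 + 38, so a_1 = 2
43 = 1·38 + 5, so a_2 = 1
38 = 7·5 + 3, so a_3 = 7
5 = 1·3 + 2, so a_4 = 1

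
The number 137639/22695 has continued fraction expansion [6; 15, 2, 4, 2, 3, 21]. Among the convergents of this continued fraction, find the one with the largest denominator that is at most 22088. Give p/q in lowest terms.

6465/1066

List convergents until the denominator exceeds the bound:
a_0 = 6: 6/1  (≤ bound)
a_1 = 15: 91/15  (≤ bound)
a_2 = 2: 188/31  (≤ bound)
a_3 = 4: 843/139  (≤ bound)
a_4 = 2: 1874/309  (≤ bound)
a_5 = 3: 6465/1066  (≤ bound)
a_6 = 21: 137639/22695  (> 22088, stop)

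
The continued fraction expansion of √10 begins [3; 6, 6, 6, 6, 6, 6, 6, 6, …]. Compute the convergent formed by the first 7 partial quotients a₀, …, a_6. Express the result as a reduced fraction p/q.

168717/53353

Start with 6.
6 + 1/(6/1) = 6 + 1/6 = 37/6
6 + 1/(37/6) = 6 + 6/37 = 228/37
6 + 1/(228/37) = 6 + 37/228 = 1405/228
6 + 1/(1405/228) = 6 + 228/1405 = 8658/1405
6 + 1/(8658/1405) = 6 + 1405/8658 = 53353/8658
3 + 1/(53353/8658) = 3 + 8658/53353 = 168717/53353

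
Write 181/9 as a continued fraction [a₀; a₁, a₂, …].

[20; 9]

⌊181/9⌋ = 20, remainder 1
⌊9/1⌋ = 9, remainder 0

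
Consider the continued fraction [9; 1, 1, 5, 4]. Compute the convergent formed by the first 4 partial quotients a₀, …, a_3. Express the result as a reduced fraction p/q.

105/11

a_0 = 9: 9/1
a_1 = 1: 10/1
a_2 = 1: 19/2
a_3 = 5: 105/11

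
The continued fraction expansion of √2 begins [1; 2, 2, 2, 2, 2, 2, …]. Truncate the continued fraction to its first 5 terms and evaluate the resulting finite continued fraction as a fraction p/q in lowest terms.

Compute successive convergents:
a_0 = 1: 1/1
a_1 = 2: 3/2
a_2 = 2: 7/5
a_3 = 2: 17/12
a_4 = 2: 41/29

41/29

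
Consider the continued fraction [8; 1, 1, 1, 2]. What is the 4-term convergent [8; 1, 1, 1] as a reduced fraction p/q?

26/3

Work from the innermost term outward:
Start with 1.
1 + 1/(1/1) = 1 + 1/1 = 2/1
1 + 1/(2/1) = 1 + 1/2 = 3/2
8 + 1/(3/2) = 8 + 2/3 = 26/3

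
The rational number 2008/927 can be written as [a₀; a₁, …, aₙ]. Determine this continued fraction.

Apply division with remainder until the remainder is 0:
2008 = 2·927 + 154, so a_0 = 2
927 = 6·154 + 3, so a_1 = 6
154 = 51·3 + 1, so a_2 = 51
3 = 3·1 + 0, so a_3 = 3

[2; 6, 51, 3]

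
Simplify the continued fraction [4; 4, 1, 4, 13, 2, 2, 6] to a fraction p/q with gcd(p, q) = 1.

Collapse the nested fraction from the inside out:
Start with 6.
2 + 1/(6/1) = 2 + 1/6 = 13/6
2 + 1/(13/6) = 2 + 6/13 = 32/13
13 + 1/(32/13) = 13 + 13/32 = 429/32
4 + 1/(429/32) = 4 + 32/429 = 1748/429
1 + 1/(1748/429) = 1 + 429/1748 = 2177/1748
4 + 1/(2177/1748) = 4 + 1748/2177 = 10456/2177
4 + 1/(10456/2177) = 4 + 2177/10456 = 44001/10456

44001/10456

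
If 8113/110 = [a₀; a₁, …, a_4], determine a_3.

Repeatedly divide and take the remainder:
8113 ÷ 110 → quotient 73, remainder 83
110 ÷ 83 → quotient 1, remainder 27
83 ÷ 27 → quotient 3, remainder 2
27 ÷ 2 → quotient 13, remainder 1

13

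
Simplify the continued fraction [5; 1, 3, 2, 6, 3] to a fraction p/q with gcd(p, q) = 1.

1057/183

Start with 3.
6 + 1/(3/1) = 6 + 1/3 = 19/3
2 + 1/(19/3) = 2 + 3/19 = 41/19
3 + 1/(41/19) = 3 + 19/41 = 142/41
1 + 1/(142/41) = 1 + 41/142 = 183/142
5 + 1/(183/142) = 5 + 142/183 = 1057/183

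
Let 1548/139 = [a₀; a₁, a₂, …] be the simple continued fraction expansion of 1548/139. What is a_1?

1548 = 11·139 + 19, so a_0 = 11
139 = 7·19 + 6, so a_1 = 7

7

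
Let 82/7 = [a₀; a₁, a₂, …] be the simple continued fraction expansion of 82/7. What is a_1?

1

Repeatedly divide and take the remainder:
82 ÷ 7 → quotient 11, remainder 5
7 ÷ 5 → quotient 1, remainder 2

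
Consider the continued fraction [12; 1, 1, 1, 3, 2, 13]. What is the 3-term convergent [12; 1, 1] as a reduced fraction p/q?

Collapse the nested fraction from the inside out:
Start with 1.
1 + 1/(1/1) = 1 + 1/1 = 2/1
12 + 1/(2/1) = 12 + 1/2 = 25/2

25/2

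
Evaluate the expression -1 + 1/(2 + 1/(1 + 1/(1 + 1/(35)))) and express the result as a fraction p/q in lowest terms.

Start with 35.
1 + 1/(35/1) = 1 + 1/35 = 36/35
1 + 1/(36/35) = 1 + 35/36 = 71/36
2 + 1/(71/36) = 2 + 36/71 = 178/71
-1 + 1/(178/71) = -1 + 71/178 = -107/178

-107/178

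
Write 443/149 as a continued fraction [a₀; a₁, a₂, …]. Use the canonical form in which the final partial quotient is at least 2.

443 ÷ 149 → quotient 2, remainder 145
149 ÷ 145 → quotient 1, remainder 4
145 ÷ 4 → quotient 36, remainder 1
4 ÷ 1 → quotient 4, remainder 0

[2; 1, 36, 4]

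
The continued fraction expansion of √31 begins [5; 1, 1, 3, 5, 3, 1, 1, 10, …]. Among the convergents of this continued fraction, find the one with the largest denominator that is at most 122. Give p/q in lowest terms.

a_0 = 5: 5/1  (≤ bound)
a_1 = 1: 6/1  (≤ bound)
a_2 = 1: 11/2  (≤ bound)
a_3 = 3: 39/7  (≤ bound)
a_4 = 5: 206/37  (≤ bound)
a_5 = 3: 657/118  (≤ bound)
a_6 = 1: 863/155  (> 122, stop)

657/118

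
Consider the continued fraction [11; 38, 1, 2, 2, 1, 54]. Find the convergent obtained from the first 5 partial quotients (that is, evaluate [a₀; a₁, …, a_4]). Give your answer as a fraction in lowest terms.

2988/271

Use the convergent recurrence hₖ = aₖ·hₖ₋₁ + hₖ₋₂ (and likewise for the denominators kₖ):
a_0 = 11: 11/1
a_1 = 38: 419/38
a_2 = 1: 430/39
a_3 = 2: 1279/116
a_4 = 2: 2988/271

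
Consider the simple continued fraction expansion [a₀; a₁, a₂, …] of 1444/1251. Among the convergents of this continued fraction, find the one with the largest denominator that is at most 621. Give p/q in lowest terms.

621/538

a_0 = 1: 1/1  (≤ bound)
a_1 = 6: 7/6  (≤ bound)
a_2 = 2: 15/13  (≤ bound)
a_3 = 13: 202/175  (≤ bound)
a_4 = 3: 621/538  (≤ bound)
a_5 = 2: 1444/1251  (> 621, stop)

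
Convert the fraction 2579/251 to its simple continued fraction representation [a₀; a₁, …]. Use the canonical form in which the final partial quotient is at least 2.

⌊2579/251⌋ = 10, remainder 69
⌊251/69⌋ = 3, remainder 44
⌊69/44⌋ = 1, remainder 25
⌊44/25⌋ = 1, remainder 19
⌊25/19⌋ = 1, remainder 6
⌊19/6⌋ = 3, remainder 1
⌊6/1⌋ = 6, remainder 0

[10; 3, 1, 1, 1, 3, 6]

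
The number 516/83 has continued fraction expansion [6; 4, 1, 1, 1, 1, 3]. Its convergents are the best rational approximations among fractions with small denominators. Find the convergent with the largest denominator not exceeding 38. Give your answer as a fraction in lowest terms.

a_0 = 6: 6/1  (≤ bound)
a_1 = 4: 25/4  (≤ bound)
a_2 = 1: 31/5  (≤ bound)
a_3 = 1: 56/9  (≤ bound)
a_4 = 1: 87/14  (≤ bound)
a_5 = 1: 143/23  (≤ bound)
a_6 = 3: 516/83  (> 38, stop)

143/23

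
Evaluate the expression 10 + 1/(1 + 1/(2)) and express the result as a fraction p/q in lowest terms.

a_0 = 10: 10/1
a_1 = 1: 11/1
a_2 = 2: 32/3

32/3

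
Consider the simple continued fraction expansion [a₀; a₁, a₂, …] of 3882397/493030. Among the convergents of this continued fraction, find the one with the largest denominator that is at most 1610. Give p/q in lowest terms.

2260/287

List convergents until the denominator exceeds the bound:
a_0 = 7: 7/1  (≤ bound)
a_1 = 1: 8/1  (≤ bound)
a_2 = 6: 55/7  (≤ bound)
a_3 = 1: 63/8  (≤ bound)
a_4 = 35: 2260/287  (≤ bound)
a_5 = 12: 27183/3452  (> 1610, stop)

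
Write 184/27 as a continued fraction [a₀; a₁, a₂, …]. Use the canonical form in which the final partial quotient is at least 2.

[6; 1, 4, 2, 2]

⌊184/27⌋ = 6, remainder 22
⌊27/22⌋ = 1, remainder 5
⌊22/5⌋ = 4, remainder 2
⌊5/2⌋ = 2, remainder 1
⌊2/1⌋ = 2, remainder 0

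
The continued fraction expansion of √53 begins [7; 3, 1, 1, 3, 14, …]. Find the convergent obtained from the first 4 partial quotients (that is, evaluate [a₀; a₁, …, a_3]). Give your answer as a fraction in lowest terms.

Compute successive convergents:
a_0 = 7: 7/1
a_1 = 3: 22/3
a_2 = 1: 29/4
a_3 = 1: 51/7

51/7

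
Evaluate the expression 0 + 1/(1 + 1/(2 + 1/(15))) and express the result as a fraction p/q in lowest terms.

Use the convergent recurrence hₖ = aₖ·hₖ₋₁ + hₖ₋₂ (and likewise for the denominators kₖ):
a_0 = 0: 0/1
a_1 = 1: 1/1
a_2 = 2: 2/3
a_3 = 15: 31/46

31/46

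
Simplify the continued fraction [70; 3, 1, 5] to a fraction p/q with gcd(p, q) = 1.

Start with 5.
1 + 1/(5/1) = 1 + 1/5 = 6/5
3 + 1/(6/5) = 3 + 5/6 = 23/6
70 + 1/(23/6) = 70 + 6/23 = 1616/23

1616/23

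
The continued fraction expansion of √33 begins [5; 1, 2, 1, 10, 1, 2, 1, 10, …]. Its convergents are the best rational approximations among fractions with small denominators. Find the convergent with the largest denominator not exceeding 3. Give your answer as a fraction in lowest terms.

17/3

a_0 = 5: 5/1  (≤ bound)
a_1 = 1: 6/1  (≤ bound)
a_2 = 2: 17/3  (≤ bound)
a_3 = 1: 23/4  (> 3, stop)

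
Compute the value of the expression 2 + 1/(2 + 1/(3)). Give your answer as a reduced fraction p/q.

a_0 = 2: 2/1
a_1 = 2: 5/2
a_2 = 3: 17/7

17/7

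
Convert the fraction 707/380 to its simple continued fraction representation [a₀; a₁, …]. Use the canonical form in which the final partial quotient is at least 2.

[1; 1, 6, 5, 1, 8]

Run the Euclidean algorithm, recording each quotient:
⌊707/380⌋ = 1, remainder 327
⌊380/327⌋ = 1, remainder 53
⌊327/53⌋ = 6, remainder 9
⌊53/9⌋ = 5, remainder 8
⌊9/8⌋ = 1, remainder 1
⌊8/1⌋ = 8, remainder 0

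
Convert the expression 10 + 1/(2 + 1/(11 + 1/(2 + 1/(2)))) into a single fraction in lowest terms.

Start with 2.
2 + 1/(2/1) = 2 + 1/2 = 5/2
11 + 1/(5/2) = 11 + 2/5 = 57/5
2 + 1/(57/5) = 2 + 5/57 = 119/57
10 + 1/(119/57) = 10 + 57/119 = 1247/119

1247/119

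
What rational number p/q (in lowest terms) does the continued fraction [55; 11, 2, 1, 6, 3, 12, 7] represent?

3435515/62364

Work from the innermost term outward:
Start with 7.
12 + 1/(7/1) = 12 + 1/7 = 85/7
3 + 1/(85/7) = 3 + 7/85 = 262/85
6 + 1/(262/85) = 6 + 85/262 = 1657/262
1 + 1/(1657/262) = 1 + 262/1657 = 1919/1657
2 + 1/(1919/1657) = 2 + 1657/1919 = 5495/1919
11 + 1/(5495/1919) = 11 + 1919/5495 = 62364/5495
55 + 1/(62364/5495) = 55 + 5495/62364 = 3435515/62364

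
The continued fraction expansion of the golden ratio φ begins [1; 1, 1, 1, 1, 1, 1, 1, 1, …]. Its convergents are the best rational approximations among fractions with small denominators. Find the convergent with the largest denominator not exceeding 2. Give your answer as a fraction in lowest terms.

a_0 = 1: 1/1  (≤ bound)
a_1 = 1: 2/1  (≤ bound)
a_2 = 1: 3/2  (≤ bound)
a_3 = 1: 5/3  (> 2, stop)

3/2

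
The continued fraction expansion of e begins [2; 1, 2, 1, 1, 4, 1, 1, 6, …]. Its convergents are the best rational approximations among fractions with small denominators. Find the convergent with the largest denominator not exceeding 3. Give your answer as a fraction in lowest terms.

List convergents until the denominator exceeds the bound:
a_0 = 2: 2/1  (≤ bound)
a_1 = 1: 3/1  (≤ bound)
a_2 = 2: 8/3  (≤ bound)
a_3 = 1: 11/4  (> 3, stop)

8/3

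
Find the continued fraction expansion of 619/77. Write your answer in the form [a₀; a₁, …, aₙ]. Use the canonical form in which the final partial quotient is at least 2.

619 ÷ 77 → quotient 8, remainder 3
77 ÷ 3 → quotient 25, remainder 2
3 ÷ 2 → quotient 1, remainder 1
2 ÷ 1 → quotient 2, remainder 0

[8; 25, 1, 2]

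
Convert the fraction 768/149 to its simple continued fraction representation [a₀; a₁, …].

Repeatedly divide and take the remainder:
768 = 5·149 + 23, so a_0 = 5
149 = 6·23 + 11, so a_1 = 6
23 = 2·11 + 1, so a_2 = 2
11 = 11·1 + 0, so a_3 = 11

[5; 6, 2, 11]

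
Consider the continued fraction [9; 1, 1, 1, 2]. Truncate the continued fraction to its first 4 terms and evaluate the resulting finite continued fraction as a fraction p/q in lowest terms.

29/3

Start with 1.
1 + 1/(1/1) = 1 + 1/1 = 2/1
1 + 1/(2/1) = 1 + 1/2 = 3/2
9 + 1/(3/2) = 9 + 2/3 = 29/3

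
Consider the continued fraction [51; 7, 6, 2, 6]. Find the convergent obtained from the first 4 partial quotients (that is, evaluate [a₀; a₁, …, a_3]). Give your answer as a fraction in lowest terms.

4756/93

Start with 2.
6 + 1/(2/1) = 6 + 1/2 = 13/2
7 + 1/(13/2) = 7 + 2/13 = 93/13
51 + 1/(93/13) = 51 + 13/93 = 4756/93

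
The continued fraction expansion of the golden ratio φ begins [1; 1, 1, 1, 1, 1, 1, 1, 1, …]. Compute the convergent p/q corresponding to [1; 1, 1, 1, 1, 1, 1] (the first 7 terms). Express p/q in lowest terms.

21/13

Build up convergents one term at a time:
a_0 = 1: 1/1
a_1 = 1: 2/1
a_2 = 1: 3/2
a_3 = 1: 5/3
a_4 = 1: 8/5
a_5 = 1: 13/8
a_6 = 1: 21/13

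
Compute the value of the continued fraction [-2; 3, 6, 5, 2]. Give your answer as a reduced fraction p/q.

-362/215

Build up convergents one term at a time:
a_0 = -2: -2/1
a_1 = 3: -5/3
a_2 = 6: -32/19
a_3 = 5: -165/98
a_4 = 2: -362/215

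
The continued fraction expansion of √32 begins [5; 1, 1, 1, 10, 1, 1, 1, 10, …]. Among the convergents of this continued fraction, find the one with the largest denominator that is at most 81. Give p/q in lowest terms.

a_0 = 5: 5/1  (≤ bound)
a_1 = 1: 6/1  (≤ bound)
a_2 = 1: 11/2  (≤ bound)
a_3 = 1: 17/3  (≤ bound)
a_4 = 10: 181/32  (≤ bound)
a_5 = 1: 198/35  (≤ bound)
a_6 = 1: 379/67  (≤ bound)
a_7 = 1: 577/102  (> 81, stop)

379/67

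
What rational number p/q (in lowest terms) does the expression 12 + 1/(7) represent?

a_0 = 12: 12/1
a_1 = 7: 85/7

85/7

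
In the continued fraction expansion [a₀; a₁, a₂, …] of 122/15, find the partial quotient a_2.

Run the Euclidean algorithm, recording each quotient:
122 = 8·15 + 2, so a_0 = 8
15 = 7·2 + 1, so a_1 = 7
2 = 2·1 + 0, so a_2 = 2

2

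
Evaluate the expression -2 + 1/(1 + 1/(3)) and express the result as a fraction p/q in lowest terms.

Use the convergent recurrence hₖ = aₖ·hₖ₋₁ + hₖ₋₂ (and likewise for the denominators kₖ):
a_0 = -2: -2/1
a_1 = 1: -1/1
a_2 = 3: -5/4

-5/4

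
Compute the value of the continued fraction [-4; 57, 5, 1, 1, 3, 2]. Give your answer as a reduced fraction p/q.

-20267/5089

Build up convergents one term at a time:
a_0 = -4: -4/1
a_1 = 57: -227/57
a_2 = 5: -1139/286
a_3 = 1: -1366/343
a_4 = 1: -2505/629
a_5 = 3: -8881/2230
a_6 = 2: -20267/5089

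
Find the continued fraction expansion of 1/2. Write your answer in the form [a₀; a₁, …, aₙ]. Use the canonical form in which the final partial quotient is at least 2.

Repeatedly divide and take the remainder:
1 = 0·2 + 1, so a_0 = 0
2 = 2·1 + 0, so a_1 = 2

[0; 2]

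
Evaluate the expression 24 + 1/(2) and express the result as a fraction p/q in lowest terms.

Use the convergent recurrence hₖ = aₖ·hₖ₋₁ + hₖ₋₂ (and likewise for the denominators kₖ):
a_0 = 24: 24/1
a_1 = 2: 49/2

49/2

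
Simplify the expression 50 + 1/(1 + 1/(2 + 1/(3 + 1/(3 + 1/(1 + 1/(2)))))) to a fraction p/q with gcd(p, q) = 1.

6033/119

Start with 2.
1 + 1/(2/1) = 1 + 1/2 = 3/2
3 + 1/(3/2) = 3 + 2/3 = 11/3
3 + 1/(11/3) = 3 + 3/11 = 36/11
2 + 1/(36/11) = 2 + 11/36 = 83/36
1 + 1/(83/36) = 1 + 36/83 = 119/83
50 + 1/(119/83) = 50 + 83/119 = 6033/119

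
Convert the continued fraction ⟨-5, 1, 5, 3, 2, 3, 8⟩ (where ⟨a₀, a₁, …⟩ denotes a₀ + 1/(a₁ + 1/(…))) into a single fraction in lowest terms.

a_0 = -5: -5/1
a_1 = 1: -4/1
a_2 = 5: -25/6
a_3 = 3: -79/19
a_4 = 2: -183/44
a_5 = 3: -628/151
a_6 = 8: -5207/1252

-5207/1252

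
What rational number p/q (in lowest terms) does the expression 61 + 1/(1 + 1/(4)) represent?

309/5

Starting at the tail and folding back:
Start with 4.
1 + 1/(4/1) = 1 + 1/4 = 5/4
61 + 1/(5/4) = 61 + 4/5 = 309/5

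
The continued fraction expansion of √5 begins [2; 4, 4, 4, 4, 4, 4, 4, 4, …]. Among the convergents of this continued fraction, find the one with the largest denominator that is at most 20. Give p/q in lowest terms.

38/17

a_0 = 2: 2/1  (≤ bound)
a_1 = 4: 9/4  (≤ bound)
a_2 = 4: 38/17  (≤ bound)
a_3 = 4: 161/72  (> 20, stop)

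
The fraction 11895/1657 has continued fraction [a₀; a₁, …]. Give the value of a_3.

Repeatedly divide and take the remainder:
⌊11895/1657⌋ = 7, remainder 296
⌊1657/296⌋ = 5, remainder 177
⌊296/177⌋ = 1, remainder 119
⌊177/119⌋ = 1, remainder 58

1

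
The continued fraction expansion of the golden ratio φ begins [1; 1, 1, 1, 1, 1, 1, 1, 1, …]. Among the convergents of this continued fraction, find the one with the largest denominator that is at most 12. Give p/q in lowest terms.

a_0 = 1: 1/1  (≤ bound)
a_1 = 1: 2/1  (≤ bound)
a_2 = 1: 3/2  (≤ bound)
a_3 = 1: 5/3  (≤ bound)
a_4 = 1: 8/5  (≤ bound)
a_5 = 1: 13/8  (≤ bound)
a_6 = 1: 21/13  (> 12, stop)

13/8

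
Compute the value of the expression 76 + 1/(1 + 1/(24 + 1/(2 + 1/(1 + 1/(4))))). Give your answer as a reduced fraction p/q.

27321/355

Start with 4.
1 + 1/(4/1) = 1 + 1/4 = 5/4
2 + 1/(5/4) = 2 + 4/5 = 14/5
24 + 1/(14/5) = 24 + 5/14 = 341/14
1 + 1/(341/14) = 1 + 14/341 = 355/341
76 + 1/(355/341) = 76 + 341/355 = 27321/355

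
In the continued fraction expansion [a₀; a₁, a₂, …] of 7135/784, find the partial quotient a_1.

⌊7135/784⌋ = 9, remainder 79
⌊784/79⌋ = 9, remainder 73

9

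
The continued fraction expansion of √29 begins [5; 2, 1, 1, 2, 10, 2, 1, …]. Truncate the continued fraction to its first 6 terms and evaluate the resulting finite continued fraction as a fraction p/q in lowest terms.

727/135

Start with 10.
2 + 1/(10/1) = 2 + 1/10 = 21/10
1 + 1/(21/10) = 1 + 10/21 = 31/21
1 + 1/(31/21) = 1 + 21/31 = 52/31
2 + 1/(52/31) = 2 + 31/52 = 135/52
5 + 1/(135/52) = 5 + 52/135 = 727/135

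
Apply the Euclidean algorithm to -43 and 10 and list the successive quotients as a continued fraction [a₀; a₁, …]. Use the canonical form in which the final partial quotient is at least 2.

Run the Euclidean algorithm, recording each quotient:
-43 = -5·10 + 7, so a_0 = -5
10 = 1·7 + 3, so a_1 = 1
7 = 2·3 + 1, so a_2 = 2
3 = 3·1 + 0, so a_3 = 3

[-5; 1, 2, 3]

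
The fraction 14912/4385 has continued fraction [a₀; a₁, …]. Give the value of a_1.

14912 ÷ 4385 → quotient 3, remainder 1757
4385 ÷ 1757 → quotient 2, remainder 871

2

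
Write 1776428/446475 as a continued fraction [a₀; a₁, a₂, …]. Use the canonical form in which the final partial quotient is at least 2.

[3; 1, 46, 7, 2, 1, 30, 14]

Run the Euclidean algorithm, recording each quotient:
⌊1776428/446475⌋ = 3, remainder 437003
⌊446475/437003⌋ = 1, remainder 9472
⌊437003/9472⌋ = 46, remainder 1291
⌊9472/1291⌋ = 7, remainder 435
⌊1291/435⌋ = 2, remainder 421
⌊435/421⌋ = 1, remainder 14
⌊421/14⌋ = 30, remainder 1
⌊14/1⌋ = 14, remainder 0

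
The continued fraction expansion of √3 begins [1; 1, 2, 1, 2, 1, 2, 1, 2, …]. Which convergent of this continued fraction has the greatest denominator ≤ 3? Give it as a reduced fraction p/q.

a_0 = 1: 1/1  (≤ bound)
a_1 = 1: 2/1  (≤ bound)
a_2 = 2: 5/3  (≤ bound)
a_3 = 1: 7/4  (> 3, stop)

5/3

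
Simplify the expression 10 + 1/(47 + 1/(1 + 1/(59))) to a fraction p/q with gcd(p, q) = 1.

28850/2879

Work from the innermost term outward:
Start with 59.
1 + 1/(59/1) = 1 + 1/59 = 60/59
47 + 1/(60/59) = 47 + 59/60 = 2879/60
10 + 1/(2879/60) = 10 + 60/2879 = 28850/2879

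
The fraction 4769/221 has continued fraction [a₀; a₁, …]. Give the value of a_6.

1

4769 = 21·221 + 128, so a_0 = 21
221 = 1·128 + 93, so a_1 = 1
128 = 1·93 + 35, so a_2 = 1
93 = 2·35 + 23, so a_3 = 2
35 = 1·23 + 12, so a_4 = 1
23 = 1·12 + 11, so a_5 = 1
12 = 1·11 + 1, so a_6 = 1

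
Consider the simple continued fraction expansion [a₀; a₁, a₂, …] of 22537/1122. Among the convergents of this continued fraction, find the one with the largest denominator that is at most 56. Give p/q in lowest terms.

462/23

a_0 = 20: 20/1  (≤ bound)
a_1 = 11: 221/11  (≤ bound)
a_2 = 1: 241/12  (≤ bound)
a_3 = 1: 462/23  (≤ bound)
a_4 = 3: 1627/81  (> 56, stop)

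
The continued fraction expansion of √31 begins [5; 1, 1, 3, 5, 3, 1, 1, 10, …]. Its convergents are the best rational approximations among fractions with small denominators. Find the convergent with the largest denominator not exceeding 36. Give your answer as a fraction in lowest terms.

39/7

a_0 = 5: 5/1  (≤ bound)
a_1 = 1: 6/1  (≤ bound)
a_2 = 1: 11/2  (≤ bound)
a_3 = 3: 39/7  (≤ bound)
a_4 = 5: 206/37  (> 36, stop)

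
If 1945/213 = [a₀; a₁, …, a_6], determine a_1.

7

1945 ÷ 213 → quotient 9, remainder 28
213 ÷ 28 → quotient 7, remainder 17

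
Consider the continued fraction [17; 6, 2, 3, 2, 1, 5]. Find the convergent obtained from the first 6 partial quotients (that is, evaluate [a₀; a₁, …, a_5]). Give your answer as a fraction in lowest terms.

a_0 = 17: 17/1
a_1 = 6: 103/6
a_2 = 2: 223/13
a_3 = 3: 772/45
a_4 = 2: 1767/103
a_5 = 1: 2539/148

2539/148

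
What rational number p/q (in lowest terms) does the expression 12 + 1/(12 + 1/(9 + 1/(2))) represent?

Compute successive convergents:
a_0 = 12: 12/1
a_1 = 12: 145/12
a_2 = 9: 1317/109
a_3 = 2: 2779/230

2779/230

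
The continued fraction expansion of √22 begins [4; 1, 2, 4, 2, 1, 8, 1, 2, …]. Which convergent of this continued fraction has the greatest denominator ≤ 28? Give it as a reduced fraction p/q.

a_0 = 4: 4/1  (≤ bound)
a_1 = 1: 5/1  (≤ bound)
a_2 = 2: 14/3  (≤ bound)
a_3 = 4: 61/13  (≤ bound)
a_4 = 2: 136/29  (> 28, stop)

61/13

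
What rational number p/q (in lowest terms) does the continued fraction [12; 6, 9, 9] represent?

Compute successive convergents:
a_0 = 12: 12/1
a_1 = 6: 73/6
a_2 = 9: 669/55
a_3 = 9: 6094/501

6094/501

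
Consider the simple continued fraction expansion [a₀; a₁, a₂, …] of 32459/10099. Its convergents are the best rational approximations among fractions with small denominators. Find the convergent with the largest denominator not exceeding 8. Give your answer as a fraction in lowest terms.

16/5

a_0 = 3: 3/1  (≤ bound)
a_1 = 4: 13/4  (≤ bound)
a_2 = 1: 16/5  (≤ bound)
a_3 = 2: 45/14  (> 8, stop)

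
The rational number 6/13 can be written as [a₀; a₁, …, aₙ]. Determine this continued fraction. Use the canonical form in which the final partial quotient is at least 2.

Run the Euclidean algorithm, recording each quotient:
6 ÷ 13 → quotient 0, remainder 6
13 ÷ 6 → quotient 2, remainder 1
6 ÷ 1 → quotient 6, remainder 0

[0; 2, 6]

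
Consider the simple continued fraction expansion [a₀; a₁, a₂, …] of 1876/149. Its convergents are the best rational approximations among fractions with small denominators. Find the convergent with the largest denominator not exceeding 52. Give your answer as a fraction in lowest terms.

a_0 = 12: 12/1  (≤ bound)
a_1 = 1: 13/1  (≤ bound)
a_2 = 1: 25/2  (≤ bound)
a_3 = 2: 63/5  (≤ bound)
a_4 = 3: 214/17  (≤ bound)
a_5 = 1: 277/22  (≤ bound)
a_6 = 6: 1876/149  (> 52, stop)

277/22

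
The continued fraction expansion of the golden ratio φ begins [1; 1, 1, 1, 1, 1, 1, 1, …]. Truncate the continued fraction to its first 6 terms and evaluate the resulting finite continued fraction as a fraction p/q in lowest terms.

13/8

Start with 1.
1 + 1/(1/1) = 1 + 1/1 = 2/1
1 + 1/(2/1) = 1 + 1/2 = 3/2
1 + 1/(3/2) = 1 + 2/3 = 5/3
1 + 1/(5/3) = 1 + 3/5 = 8/5
1 + 1/(8/5) = 1 + 5/8 = 13/8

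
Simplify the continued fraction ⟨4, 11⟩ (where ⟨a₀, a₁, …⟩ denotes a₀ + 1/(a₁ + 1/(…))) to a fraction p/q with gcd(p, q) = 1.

Collapse the nested fraction from the inside out:
Start with 11.
4 + 1/(11/1) = 4 + 1/11 = 45/11

45/11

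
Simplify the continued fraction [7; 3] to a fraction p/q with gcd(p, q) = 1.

22/3

Use the convergent recurrence hₖ = aₖ·hₖ₋₁ + hₖ₋₂ (and likewise for the denominators kₖ):
a_0 = 7: 7/1
a_1 = 3: 22/3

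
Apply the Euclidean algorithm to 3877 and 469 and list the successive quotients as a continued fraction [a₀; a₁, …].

Run the Euclidean algorithm, recording each quotient:
3877 ÷ 469 → quotient 8, remainder 125
469 ÷ 125 → quotient 3, remainder 94
125 ÷ 94 → quotient 1, remainder 31
94 ÷ 31 → quotient 3, remainder 1
31 ÷ 1 → quotient 31, remainder 0

[8; 3, 1, 3, 31]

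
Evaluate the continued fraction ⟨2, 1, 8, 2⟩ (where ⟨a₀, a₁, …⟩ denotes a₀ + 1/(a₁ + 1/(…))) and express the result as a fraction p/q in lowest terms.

55/19

a_0 = 2: 2/1
a_1 = 1: 3/1
a_2 = 8: 26/9
a_3 = 2: 55/19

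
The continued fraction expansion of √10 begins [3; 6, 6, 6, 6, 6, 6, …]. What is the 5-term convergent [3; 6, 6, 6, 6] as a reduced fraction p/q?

4443/1405

Start with 6.
6 + 1/(6/1) = 6 + 1/6 = 37/6
6 + 1/(37/6) = 6 + 6/37 = 228/37
6 + 1/(228/37) = 6 + 37/228 = 1405/228
3 + 1/(1405/228) = 3 + 228/1405 = 4443/1405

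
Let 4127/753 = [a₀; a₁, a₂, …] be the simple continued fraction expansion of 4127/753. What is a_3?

2

4127 ÷ 753 → quotient 5, remainder 362
753 ÷ 362 → quotient 2, remainder 29
362 ÷ 29 → quotient 12, remainder 14
29 ÷ 14 → quotient 2, remainder 1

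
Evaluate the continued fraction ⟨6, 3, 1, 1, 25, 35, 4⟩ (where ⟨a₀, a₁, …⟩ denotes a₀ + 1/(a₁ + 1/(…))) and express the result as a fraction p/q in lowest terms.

158801/25267

Build up convergents one term at a time:
a_0 = 6: 6/1
a_1 = 3: 19/3
a_2 = 1: 25/4
a_3 = 1: 44/7
a_4 = 25: 1125/179
a_5 = 35: 39419/6272
a_6 = 4: 158801/25267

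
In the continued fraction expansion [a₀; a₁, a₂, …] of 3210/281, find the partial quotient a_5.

3

3210 ÷ 281 → quotient 11, remainder 119
281 ÷ 119 → quotient 2, remainder 43
119 ÷ 43 → quotient 2, remainder 33
43 ÷ 33 → quotient 1, remainder 10
33 ÷ 10 → quotient 3, remainder 3
10 ÷ 3 → quotient 3, remainder 1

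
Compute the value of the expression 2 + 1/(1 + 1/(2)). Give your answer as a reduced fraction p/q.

Start with 2.
1 + 1/(2/1) = 1 + 1/2 = 3/2
2 + 1/(3/2) = 2 + 2/3 = 8/3

8/3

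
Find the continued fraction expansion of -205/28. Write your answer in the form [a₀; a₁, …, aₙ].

[-8; 1, 2, 9]

-205 ÷ 28 → quotient -8, remainder 19
28 ÷ 19 → quotient 1, remainder 9
19 ÷ 9 → quotient 2, remainder 1
9 ÷ 1 → quotient 9, remainder 0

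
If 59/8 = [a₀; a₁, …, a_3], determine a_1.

59 = 7·8 + 3, so a_0 = 7
8 = 2·3 + 2, so a_1 = 2

2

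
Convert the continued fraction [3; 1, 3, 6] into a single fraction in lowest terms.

a_0 = 3: 3/1
a_1 = 1: 4/1
a_2 = 3: 15/4
a_3 = 6: 94/25

94/25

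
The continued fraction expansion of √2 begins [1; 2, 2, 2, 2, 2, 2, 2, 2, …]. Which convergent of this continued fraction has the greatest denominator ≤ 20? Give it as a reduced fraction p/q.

17/12

a_0 = 1: 1/1  (≤ bound)
a_1 = 2: 3/2  (≤ bound)
a_2 = 2: 7/5  (≤ bound)
a_3 = 2: 17/12  (≤ bound)
a_4 = 2: 41/29  (> 20, stop)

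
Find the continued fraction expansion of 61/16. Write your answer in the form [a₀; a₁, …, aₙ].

61 ÷ 16 → quotient 3, remainder 13
16 ÷ 13 → quotient 1, remainder 3
13 ÷ 3 → quotient 4, remainder 1
3 ÷ 1 → quotient 3, remainder 0

[3; 1, 4, 3]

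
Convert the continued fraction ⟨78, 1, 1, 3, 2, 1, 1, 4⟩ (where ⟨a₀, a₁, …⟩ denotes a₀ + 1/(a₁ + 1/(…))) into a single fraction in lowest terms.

14063/179

Use the convergent recurrence hₖ = aₖ·hₖ₋₁ + hₖ₋₂ (and likewise for the denominators kₖ):
a_0 = 78: 78/1
a_1 = 1: 79/1
a_2 = 1: 157/2
a_3 = 3: 550/7
a_4 = 2: 1257/16
a_5 = 1: 1807/23
a_6 = 1: 3064/39
a_7 = 4: 14063/179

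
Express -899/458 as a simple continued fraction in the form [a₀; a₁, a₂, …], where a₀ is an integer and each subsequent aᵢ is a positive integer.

[-2; 26, 1, 16]

Repeatedly divide and take the remainder:
⌊-899/458⌋ = -2, remainder 17
⌊458/17⌋ = 26, remainder 16
⌊17/16⌋ = 1, remainder 1
⌊16/1⌋ = 16, remainder 0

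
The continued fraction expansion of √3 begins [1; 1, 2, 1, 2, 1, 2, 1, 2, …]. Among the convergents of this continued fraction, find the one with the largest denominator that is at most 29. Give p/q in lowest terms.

26/15

a_0 = 1: 1/1  (≤ bound)
a_1 = 1: 2/1  (≤ bound)
a_2 = 2: 5/3  (≤ bound)
a_3 = 1: 7/4  (≤ bound)
a_4 = 2: 19/11  (≤ bound)
a_5 = 1: 26/15  (≤ bound)
a_6 = 2: 71/41  (> 29, stop)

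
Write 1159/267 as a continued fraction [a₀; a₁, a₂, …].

Apply division with remainder until the remainder is 0:
⌊1159/267⌋ = 4, remainder 91
⌊267/91⌋ = 2, remainder 85
⌊91/85⌋ = 1, remainder 6
⌊85/6⌋ = 14, remainder 1
⌊6/1⌋ = 6, remainder 0

[4; 2, 1, 14, 6]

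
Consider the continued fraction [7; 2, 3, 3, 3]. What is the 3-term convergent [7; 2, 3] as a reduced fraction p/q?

52/7

Start with 3.
2 + 1/(3/1) = 2 + 1/3 = 7/3
7 + 1/(7/3) = 7 + 3/7 = 52/7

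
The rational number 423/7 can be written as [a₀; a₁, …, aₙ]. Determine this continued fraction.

[60; 2, 3]

Run the Euclidean algorithm, recording each quotient:
423 = 60·7 + 3, so a_0 = 60
7 = 2·3 + 1, so a_1 = 2
3 = 3·1 + 0, so a_2 = 3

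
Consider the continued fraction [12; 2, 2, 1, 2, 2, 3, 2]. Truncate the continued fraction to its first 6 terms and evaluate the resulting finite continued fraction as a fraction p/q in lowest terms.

Start with 2.
2 + 1/(2/1) = 2 + 1/2 = 5/2
1 + 1/(5/2) = 1 + 2/5 = 7/5
2 + 1/(7/5) = 2 + 5/7 = 19/7
2 + 1/(19/7) = 2 + 7/19 = 45/19
12 + 1/(45/19) = 12 + 19/45 = 559/45

559/45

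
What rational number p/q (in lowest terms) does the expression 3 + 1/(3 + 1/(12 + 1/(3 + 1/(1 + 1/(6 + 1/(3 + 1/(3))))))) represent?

Start with 3.
3 + 1/(3/1) = 3 + 1/3 = 10/3
6 + 1/(10/3) = 6 + 3/10 = 63/10
1 + 1/(63/10) = 1 + 10/63 = 73/63
3 + 1/(73/63) = 3 + 63/73 = 282/73
12 + 1/(282/73) = 12 + 73/282 = 3457/282
3 + 1/(3457/282) = 3 + 282/3457 = 10653/3457
3 + 1/(10653/3457) = 3 + 3457/10653 = 35416/10653

35416/10653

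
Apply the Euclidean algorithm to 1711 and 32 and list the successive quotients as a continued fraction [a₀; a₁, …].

1711 = 53·32 + 15, so a_0 = 53
32 = 2·15 + 2, so a_1 = 2
15 = 7·2 + 1, so a_2 = 7
2 = 2·1 + 0, so a_3 = 2

[53; 2, 7, 2]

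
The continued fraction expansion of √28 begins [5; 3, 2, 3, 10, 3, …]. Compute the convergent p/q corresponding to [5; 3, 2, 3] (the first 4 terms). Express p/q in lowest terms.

127/24

Use the convergent recurrence hₖ = aₖ·hₖ₋₁ + hₖ₋₂ (and likewise for the denominators kₖ):
a_0 = 5: 5/1
a_1 = 3: 16/3
a_2 = 2: 37/7
a_3 = 3: 127/24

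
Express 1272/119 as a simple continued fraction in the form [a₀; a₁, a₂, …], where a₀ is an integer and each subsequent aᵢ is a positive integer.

[10; 1, 2, 4, 1, 1, 1, 2]

1272 ÷ 119 → quotient 10, remainder 82
119 ÷ 82 → quotient 1, remainder 37
82 ÷ 37 → quotient 2, remainder 8
37 ÷ 8 → quotient 4, remainder 5
8 ÷ 5 → quotient 1, remainder 3
5 ÷ 3 → quotient 1, remainder 2
3 ÷ 2 → quotient 1, remainder 1
2 ÷ 1 → quotient 2, remainder 0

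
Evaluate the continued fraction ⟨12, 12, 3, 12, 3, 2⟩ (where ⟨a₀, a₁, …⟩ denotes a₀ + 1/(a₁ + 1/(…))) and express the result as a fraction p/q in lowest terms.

39457/3266

Build up convergents one term at a time:
a_0 = 12: 12/1
a_1 = 12: 145/12
a_2 = 3: 447/37
a_3 = 12: 5509/456
a_4 = 3: 16974/1405
a_5 = 2: 39457/3266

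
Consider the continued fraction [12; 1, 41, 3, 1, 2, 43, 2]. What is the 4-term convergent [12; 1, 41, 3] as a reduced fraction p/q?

1648/127

Start with 3.
41 + 1/(3/1) = 41 + 1/3 = 124/3
1 + 1/(124/3) = 1 + 3/124 = 127/124
12 + 1/(127/124) = 12 + 124/127 = 1648/127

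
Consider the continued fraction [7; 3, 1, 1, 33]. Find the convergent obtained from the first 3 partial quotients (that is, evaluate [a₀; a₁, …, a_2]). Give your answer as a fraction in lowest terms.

29/4

a_0 = 7: 7/1
a_1 = 3: 22/3
a_2 = 1: 29/4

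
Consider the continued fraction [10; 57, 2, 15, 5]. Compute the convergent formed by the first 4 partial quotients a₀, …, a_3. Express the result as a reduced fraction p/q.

17851/1782

a_0 = 10: 10/1
a_1 = 57: 571/57
a_2 = 2: 1152/115
a_3 = 15: 17851/1782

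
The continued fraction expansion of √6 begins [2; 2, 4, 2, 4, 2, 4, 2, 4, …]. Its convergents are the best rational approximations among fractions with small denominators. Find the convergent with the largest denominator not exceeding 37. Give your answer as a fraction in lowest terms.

List convergents until the denominator exceeds the bound:
a_0 = 2: 2/1  (≤ bound)
a_1 = 2: 5/2  (≤ bound)
a_2 = 4: 22/9  (≤ bound)
a_3 = 2: 49/20  (≤ bound)
a_4 = 4: 218/89  (> 37, stop)

49/20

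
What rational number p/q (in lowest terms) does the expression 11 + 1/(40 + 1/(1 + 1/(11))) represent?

5413/491

Start with 11.
1 + 1/(11/1) = 1 + 1/11 = 12/11
40 + 1/(12/11) = 40 + 11/12 = 491/12
11 + 1/(491/12) = 11 + 12/491 = 5413/491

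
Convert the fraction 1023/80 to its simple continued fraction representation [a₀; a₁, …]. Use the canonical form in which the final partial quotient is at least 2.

1023 = 12·80 + 63, so a_0 = 12
80 = 1·63 + 17, so a_1 = 1
63 = 3·17 + 12, so a_2 = 3
17 = 1·12 + 5, so a_3 = 1
12 = 2·5 + 2, so a_4 = 2
5 = 2·2 + 1, so a_5 = 2
2 = 2·1 + 0, so a_6 = 2

[12; 1, 3, 1, 2, 2, 2]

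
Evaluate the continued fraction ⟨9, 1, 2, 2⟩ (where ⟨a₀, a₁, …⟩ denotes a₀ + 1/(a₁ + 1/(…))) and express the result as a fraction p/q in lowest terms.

a_0 = 9: 9/1
a_1 = 1: 10/1
a_2 = 2: 29/3
a_3 = 2: 68/7

68/7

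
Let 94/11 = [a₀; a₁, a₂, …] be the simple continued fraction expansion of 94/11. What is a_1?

⌊94/11⌋ = 8, remainder 6
⌊11/6⌋ = 1, remainder 5

1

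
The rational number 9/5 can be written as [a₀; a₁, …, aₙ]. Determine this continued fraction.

[1; 1, 4]

Apply division with remainder until the remainder is 0:
9 = 1·5 + 4, so a_0 = 1
5 = 1·4 + 1, so a_1 = 1
4 = 4·1 + 0, so a_2 = 4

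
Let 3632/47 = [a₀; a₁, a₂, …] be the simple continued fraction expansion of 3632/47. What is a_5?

3632 = 77·47 + 13, so a_0 = 77
47 = 3·13 + 8, so a_1 = 3
13 = 1·8 + 5, so a_2 = 1
8 = 1·5 + 3, so a_3 = 1
5 = 1·3 + 2, so a_4 = 1
3 = 1·2 + 1, so a_5 = 1

1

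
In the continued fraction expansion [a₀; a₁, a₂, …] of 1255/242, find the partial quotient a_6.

5

⌊1255/242⌋ = 5, remainder 45
⌊242/45⌋ = 5, remainder 17
⌊45/17⌋ = 2, remainder 11
⌊17/11⌋ = 1, remainder 6
⌊11/6⌋ = 1, remainder 5
⌊6/5⌋ = 1, remainder 1
⌊5/1⌋ = 5, remainder 0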